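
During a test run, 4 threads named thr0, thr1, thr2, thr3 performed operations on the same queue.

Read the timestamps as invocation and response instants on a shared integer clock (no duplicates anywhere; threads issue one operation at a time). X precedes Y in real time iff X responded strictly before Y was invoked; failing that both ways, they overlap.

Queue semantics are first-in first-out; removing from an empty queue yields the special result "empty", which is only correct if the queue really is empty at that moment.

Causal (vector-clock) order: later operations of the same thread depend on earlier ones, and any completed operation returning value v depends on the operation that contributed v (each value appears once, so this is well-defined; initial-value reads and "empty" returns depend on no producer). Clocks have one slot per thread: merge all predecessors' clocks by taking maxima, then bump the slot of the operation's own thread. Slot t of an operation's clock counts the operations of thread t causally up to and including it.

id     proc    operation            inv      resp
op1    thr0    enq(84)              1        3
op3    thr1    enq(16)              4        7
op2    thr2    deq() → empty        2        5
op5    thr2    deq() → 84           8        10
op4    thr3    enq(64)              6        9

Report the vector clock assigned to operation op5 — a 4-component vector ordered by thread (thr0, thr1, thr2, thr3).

op4 (invocation 6): nothing precedes it; thr3's component alone gives (0, 0, 0, 1)
op2 (invocation 2): nothing precedes it; thr2's component alone gives (0, 0, 1, 0)
op3 (invocation 4): nothing precedes it; thr1's component alone gives (0, 1, 0, 0)
op1 (invocation 1): nothing precedes it; thr0's component alone gives (1, 0, 0, 0)
op5 (invocation 8): componentwise max over VC(op1)=(1, 0, 0, 0), VC(op2)=(0, 0, 1, 0), +1 at thr2, giving (1, 0, 2, 0)
target: VC(op5) = (1, 0, 2, 0)

(1, 0, 2, 0)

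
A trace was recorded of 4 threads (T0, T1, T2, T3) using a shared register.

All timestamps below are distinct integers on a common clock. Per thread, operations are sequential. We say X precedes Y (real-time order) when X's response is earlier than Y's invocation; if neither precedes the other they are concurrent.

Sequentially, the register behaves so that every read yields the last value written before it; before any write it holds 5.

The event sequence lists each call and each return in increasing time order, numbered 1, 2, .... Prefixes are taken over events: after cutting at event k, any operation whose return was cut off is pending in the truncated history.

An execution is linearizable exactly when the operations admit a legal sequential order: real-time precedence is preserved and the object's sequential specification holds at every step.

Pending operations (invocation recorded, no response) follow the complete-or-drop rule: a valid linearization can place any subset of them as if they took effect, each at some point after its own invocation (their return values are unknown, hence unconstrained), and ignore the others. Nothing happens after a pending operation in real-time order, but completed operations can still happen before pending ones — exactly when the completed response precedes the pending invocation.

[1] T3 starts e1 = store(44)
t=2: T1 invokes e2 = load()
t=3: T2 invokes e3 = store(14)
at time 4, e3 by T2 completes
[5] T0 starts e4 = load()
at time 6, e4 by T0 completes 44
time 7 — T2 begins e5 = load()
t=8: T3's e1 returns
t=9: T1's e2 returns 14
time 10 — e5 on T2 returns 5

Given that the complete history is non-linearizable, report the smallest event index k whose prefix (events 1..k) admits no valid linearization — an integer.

10

events 1..9 are linearizable, e.g. via e3, e2, e1, e4:
after step 1 (e3 store(14)): value 14
after step 2 (e2 load() → 14): value 14
after step 3 (e1 store(44)): value 44
after step 4 (e4 load() → 44): value 44
include event 10 — e5 responding at 10 — and every candidate order breaks
sample order e1, e2, e3, e4, e5 stalls at step 2 — e2 load() → 14 has no legal effect
sample order e1, e3, e2, e4, e5 stalls at step 4 — e4 load() → 44 has no legal effect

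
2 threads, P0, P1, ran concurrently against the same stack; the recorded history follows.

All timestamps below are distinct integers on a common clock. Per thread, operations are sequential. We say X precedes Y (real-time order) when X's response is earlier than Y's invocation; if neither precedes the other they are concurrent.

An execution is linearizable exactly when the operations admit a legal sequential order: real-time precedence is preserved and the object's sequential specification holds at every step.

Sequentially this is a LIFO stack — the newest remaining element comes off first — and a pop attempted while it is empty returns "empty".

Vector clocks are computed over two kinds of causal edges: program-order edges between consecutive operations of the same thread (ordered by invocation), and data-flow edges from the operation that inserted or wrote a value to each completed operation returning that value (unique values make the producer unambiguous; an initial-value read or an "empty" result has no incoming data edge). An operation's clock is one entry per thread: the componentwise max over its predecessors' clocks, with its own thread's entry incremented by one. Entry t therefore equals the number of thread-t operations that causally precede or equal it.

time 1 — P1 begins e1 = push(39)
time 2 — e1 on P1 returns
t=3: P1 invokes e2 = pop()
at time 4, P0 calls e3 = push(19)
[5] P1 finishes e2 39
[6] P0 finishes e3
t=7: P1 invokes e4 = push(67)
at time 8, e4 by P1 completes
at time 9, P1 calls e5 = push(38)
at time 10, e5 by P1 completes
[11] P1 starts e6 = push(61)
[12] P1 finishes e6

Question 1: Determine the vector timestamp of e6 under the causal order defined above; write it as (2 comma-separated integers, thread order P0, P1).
invoked at 1, e1 has no predecessors; its own P1 bump gives (0, 1)
invoked at 4, e3 has no predecessors; its own P0 bump gives (1, 0)
merge at e2 (invoked 3): VC(e1)=(0, 1), own-thread bump on P1 → (0, 2)
merge at e4 (invoked 7): VC(e2)=(0, 2), own-thread bump on P1 → (0, 3)
merge at e5 (invoked 9): VC(e4)=(0, 3), own-thread bump on P1 → (0, 4)
merge at e6 (invoked 11): VC(e5)=(0, 4), own-thread bump on P1 → (0, 5)
target: VC(e6) = (0, 5)

(0, 5)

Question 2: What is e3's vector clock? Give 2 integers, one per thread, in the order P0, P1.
e1, invoked 1, has no incoming edges; only P1's bump applies → (0, 1)
e3, invoked 4, has no incoming edges; only P0's bump applies → (1, 0)
VC(e2, invoked at 3): max of VC(e1)=(0, 1), then +1 on thread P1 → (0, 2)
VC(e4, invoked at 7): max of VC(e2)=(0, 2), then +1 on thread P1 → (0, 3)
VC(e5, invoked at 9): max of VC(e4)=(0, 3), then +1 on thread P1 → (0, 4)
VC(e6, invoked at 11): max of VC(e5)=(0, 4), then +1 on thread P1 → (0, 5)
target: VC(e3) = (1, 0)

(1, 0)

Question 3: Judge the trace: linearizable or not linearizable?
a witness: e1, e2, e3, e4, e5, e6
1. e1 push(39), leaving stack <39>
2. e2 pop() → 39, leaving stack <>
3. e3 push(19), leaving stack <19>
4. e4 push(67), leaving stack <19,67>
5. e5 push(38), leaving stack <19,67,38>
6. e6 push(61), leaving stack <19,67,38,61>

linearizable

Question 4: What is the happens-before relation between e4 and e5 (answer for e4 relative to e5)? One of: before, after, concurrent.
e4 spans [7,8], e5 spans [9,10]
resp(e4)=8 < inv(e5)=9

before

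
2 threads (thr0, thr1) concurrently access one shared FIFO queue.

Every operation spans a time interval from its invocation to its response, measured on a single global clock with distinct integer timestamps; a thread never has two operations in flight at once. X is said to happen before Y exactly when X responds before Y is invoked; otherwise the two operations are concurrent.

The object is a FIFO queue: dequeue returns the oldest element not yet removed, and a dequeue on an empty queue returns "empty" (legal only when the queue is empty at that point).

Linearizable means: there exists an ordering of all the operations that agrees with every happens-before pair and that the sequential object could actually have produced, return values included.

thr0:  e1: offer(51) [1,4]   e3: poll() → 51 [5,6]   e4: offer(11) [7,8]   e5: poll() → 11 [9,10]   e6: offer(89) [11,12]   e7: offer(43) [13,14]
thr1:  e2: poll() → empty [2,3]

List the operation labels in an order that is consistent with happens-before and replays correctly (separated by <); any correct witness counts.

e2 < e1 < e3 < e4 < e5 < e6 < e7

step 1: e2 poll() → empty — queue <>
step 2: e1 offer(51) — queue <51>
step 3: e3 poll() → 51 — queue <>
step 4: e4 offer(11) — queue <11>
step 5: e5 poll() → 11 — queue <>
step 6: e6 offer(89) — queue <89>
step 7: e7 offer(43) — queue <89,43>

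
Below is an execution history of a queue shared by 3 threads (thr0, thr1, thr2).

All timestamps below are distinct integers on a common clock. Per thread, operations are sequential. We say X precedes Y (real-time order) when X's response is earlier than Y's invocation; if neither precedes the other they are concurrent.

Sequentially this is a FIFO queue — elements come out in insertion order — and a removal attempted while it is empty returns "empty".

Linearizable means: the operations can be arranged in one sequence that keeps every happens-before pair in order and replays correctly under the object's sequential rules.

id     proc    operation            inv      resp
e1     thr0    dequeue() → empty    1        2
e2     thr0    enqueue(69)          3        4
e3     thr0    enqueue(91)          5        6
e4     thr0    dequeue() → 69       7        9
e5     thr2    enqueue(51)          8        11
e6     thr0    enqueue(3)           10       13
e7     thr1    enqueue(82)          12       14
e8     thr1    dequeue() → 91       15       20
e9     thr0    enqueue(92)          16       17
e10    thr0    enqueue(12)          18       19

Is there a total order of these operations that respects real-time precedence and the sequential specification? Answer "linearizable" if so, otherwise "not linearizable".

linearizable

one valid linearization: e1, e2, e3, e4, e5, e6, e7, e8, e9, e10
after step 1 (e1 dequeue() → empty): queue <>
after step 2 (e2 enqueue(69)): queue <69>
after step 3 (e3 enqueue(91)): queue <69,91>
after step 4 (e4 dequeue() → 69): queue <91>
after step 5 (e5 enqueue(51)): queue <91,51>
after step 6 (e6 enqueue(3)): queue <91,51,3>
after step 7 (e7 enqueue(82)): queue <91,51,3,82>
after step 8 (e8 dequeue() → 91): queue <51,3,82>
after step 9 (e9 enqueue(92)): queue <51,3,82,92>
after step 10 (e10 enqueue(12)): queue <51,3,82,92,12>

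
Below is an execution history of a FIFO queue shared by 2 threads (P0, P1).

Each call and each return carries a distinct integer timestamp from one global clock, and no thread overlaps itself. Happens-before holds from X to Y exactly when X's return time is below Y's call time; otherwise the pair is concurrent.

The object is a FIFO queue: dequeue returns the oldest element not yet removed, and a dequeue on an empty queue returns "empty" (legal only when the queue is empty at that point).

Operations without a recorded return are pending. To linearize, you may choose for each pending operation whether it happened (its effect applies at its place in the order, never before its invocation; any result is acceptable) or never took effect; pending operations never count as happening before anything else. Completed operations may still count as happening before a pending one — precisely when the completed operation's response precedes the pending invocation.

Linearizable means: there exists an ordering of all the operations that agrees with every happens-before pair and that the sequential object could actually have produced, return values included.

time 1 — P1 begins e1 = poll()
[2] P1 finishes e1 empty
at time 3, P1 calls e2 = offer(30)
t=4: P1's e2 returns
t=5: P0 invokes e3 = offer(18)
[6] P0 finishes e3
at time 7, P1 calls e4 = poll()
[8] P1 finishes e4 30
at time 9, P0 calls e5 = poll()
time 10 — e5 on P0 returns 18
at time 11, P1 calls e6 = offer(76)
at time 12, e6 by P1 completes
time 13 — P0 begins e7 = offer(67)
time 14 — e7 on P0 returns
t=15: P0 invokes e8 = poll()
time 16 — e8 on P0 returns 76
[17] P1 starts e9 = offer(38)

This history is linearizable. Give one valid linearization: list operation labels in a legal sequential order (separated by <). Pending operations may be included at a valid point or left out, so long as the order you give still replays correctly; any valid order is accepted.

e1 < e2 < e3 < e4 < e5 < e6 < e7 < e8

step 1: e1 poll() → empty — queue <>
step 2: e2 offer(30) — queue <30>
step 3: e3 offer(18) — queue <30,18>
step 4: e4 poll() → 30 — queue <18>
step 5: e5 poll() → 18 — queue <>
step 6: e6 offer(76) — queue <76>
step 7: e7 offer(67) — queue <76,67>
step 8: e8 poll() → 76 — queue <67>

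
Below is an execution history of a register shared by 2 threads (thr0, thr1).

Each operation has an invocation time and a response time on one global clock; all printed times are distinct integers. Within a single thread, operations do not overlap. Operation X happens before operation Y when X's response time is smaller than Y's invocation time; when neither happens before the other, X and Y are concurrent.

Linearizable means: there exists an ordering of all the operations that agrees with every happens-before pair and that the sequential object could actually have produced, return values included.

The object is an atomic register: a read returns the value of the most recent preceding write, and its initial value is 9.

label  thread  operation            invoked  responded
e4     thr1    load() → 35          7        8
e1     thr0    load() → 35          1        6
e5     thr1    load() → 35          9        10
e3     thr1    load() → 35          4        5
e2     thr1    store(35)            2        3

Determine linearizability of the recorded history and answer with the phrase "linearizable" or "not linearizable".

linearizable

witness order: e2, e1, e3, e4, e5
1. e2 store(35), leaving value 35
2. e1 load() → 35, leaving value 35
3. e3 load() → 35, leaving value 35
4. e4 load() → 35, leaving value 35
5. e5 load() → 35, leaving value 35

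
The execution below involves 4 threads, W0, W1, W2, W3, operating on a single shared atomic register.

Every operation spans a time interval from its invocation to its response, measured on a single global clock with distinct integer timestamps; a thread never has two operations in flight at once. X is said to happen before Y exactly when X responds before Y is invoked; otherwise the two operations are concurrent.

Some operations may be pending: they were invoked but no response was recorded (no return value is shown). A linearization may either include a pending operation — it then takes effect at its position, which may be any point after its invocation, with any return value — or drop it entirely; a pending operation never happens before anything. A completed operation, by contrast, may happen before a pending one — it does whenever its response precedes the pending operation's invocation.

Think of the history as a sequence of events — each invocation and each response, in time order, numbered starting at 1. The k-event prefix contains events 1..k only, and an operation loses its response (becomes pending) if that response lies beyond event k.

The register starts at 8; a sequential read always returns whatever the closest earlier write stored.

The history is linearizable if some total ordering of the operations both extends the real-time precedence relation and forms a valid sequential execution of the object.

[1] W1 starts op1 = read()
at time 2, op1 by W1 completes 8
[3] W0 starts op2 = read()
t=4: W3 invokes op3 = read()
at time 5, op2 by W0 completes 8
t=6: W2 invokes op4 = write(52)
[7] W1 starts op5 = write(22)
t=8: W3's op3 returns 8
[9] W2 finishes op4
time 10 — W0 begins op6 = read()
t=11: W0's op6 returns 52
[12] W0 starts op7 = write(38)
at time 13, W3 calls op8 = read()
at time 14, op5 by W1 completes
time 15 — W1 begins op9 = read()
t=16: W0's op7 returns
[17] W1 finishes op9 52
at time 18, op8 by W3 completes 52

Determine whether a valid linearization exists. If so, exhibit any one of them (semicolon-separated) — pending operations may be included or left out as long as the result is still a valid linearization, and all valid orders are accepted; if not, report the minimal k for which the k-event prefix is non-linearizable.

linearizable — witness: op1; op2; op3; op5; op4; op6; op8; op9; op7

after step 1 (op1 read() → 8): value 8
after step 2 (op2 read() → 8): value 8
after step 3 (op3 read() → 8): value 8
after step 4 (op5 write(22)): value 22
after step 5 (op4 write(52)): value 52
after step 6 (op6 read() → 52): value 52
after step 7 (op8 read() → 52): value 52
after step 8 (op9 read() → 52): value 52
after step 9 (op7 write(38)): value 38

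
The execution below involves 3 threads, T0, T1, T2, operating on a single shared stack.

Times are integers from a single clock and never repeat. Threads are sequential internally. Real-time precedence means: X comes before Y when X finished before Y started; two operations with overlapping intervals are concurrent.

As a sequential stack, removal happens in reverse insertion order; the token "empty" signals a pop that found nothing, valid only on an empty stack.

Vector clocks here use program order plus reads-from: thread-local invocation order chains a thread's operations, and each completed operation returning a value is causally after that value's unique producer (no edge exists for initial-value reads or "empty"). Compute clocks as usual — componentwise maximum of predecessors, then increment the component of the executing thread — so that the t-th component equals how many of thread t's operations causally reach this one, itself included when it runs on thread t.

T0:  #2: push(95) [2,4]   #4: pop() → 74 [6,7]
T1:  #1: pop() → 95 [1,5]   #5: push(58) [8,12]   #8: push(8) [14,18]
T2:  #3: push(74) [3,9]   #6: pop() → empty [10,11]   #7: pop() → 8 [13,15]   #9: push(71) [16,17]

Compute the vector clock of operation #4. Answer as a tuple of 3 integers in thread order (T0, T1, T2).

VC(#3, invoked at 3): no causal predecessors; +1 on T2 → (0, 0, 1)
VC(#2, invoked at 2): no causal predecessors; +1 on T0 → (1, 0, 0)
#6 (invocation 10): componentwise max over VC(#3)=(0, 0, 1), +1 at T2, giving (0, 0, 2)
#1 (invocation 1): componentwise max over VC(#2)=(1, 0, 0), +1 at T1, giving (1, 1, 0)
#5 (invocation 8): componentwise max over VC(#1)=(1, 1, 0), +1 at T1, giving (1, 2, 0)
#4 (invocation 6): componentwise max over VC(#2)=(1, 0, 0), VC(#3)=(0, 0, 1), +1 at T0, giving (2, 0, 1)
#8 (invocation 14): componentwise max over VC(#5)=(1, 2, 0), +1 at T1, giving (1, 3, 0)
#7 (invocation 13): componentwise max over VC(#6)=(0, 0, 2), VC(#8)=(1, 3, 0), +1 at T2, giving (1, 3, 3)
#9 (invocation 16): componentwise max over VC(#7)=(1, 3, 3), +1 at T2, giving (1, 3, 4)
target: VC(#4) = (2, 0, 1)

(2, 0, 1)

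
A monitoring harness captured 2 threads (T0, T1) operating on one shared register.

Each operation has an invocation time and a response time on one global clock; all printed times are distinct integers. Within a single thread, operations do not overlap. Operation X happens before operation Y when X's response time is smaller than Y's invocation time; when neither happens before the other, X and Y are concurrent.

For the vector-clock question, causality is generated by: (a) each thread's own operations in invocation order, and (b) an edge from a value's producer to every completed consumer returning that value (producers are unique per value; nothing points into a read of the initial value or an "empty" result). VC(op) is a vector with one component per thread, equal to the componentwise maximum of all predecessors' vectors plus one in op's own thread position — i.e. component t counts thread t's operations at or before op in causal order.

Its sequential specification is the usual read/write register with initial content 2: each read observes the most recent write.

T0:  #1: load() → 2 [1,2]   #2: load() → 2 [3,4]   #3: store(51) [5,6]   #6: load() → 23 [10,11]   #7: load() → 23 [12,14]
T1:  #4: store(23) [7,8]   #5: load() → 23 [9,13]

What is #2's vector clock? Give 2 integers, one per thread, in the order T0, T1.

root op #4, invoked 7: fresh clock plus T1's own tick → (0, 1)
root op #1, invoked 1: fresh clock plus T0's own tick → (1, 0)
merge at #5 (invoked 9): VC(#4)=(0, 1), own-thread bump on T1 → (0, 2)
merge at #2 (invoked 3): VC(#1)=(1, 0), own-thread bump on T0 → (2, 0)
merge at #3 (invoked 5): VC(#2)=(2, 0), own-thread bump on T0 → (3, 0)
merge at #6 (invoked 10): VC(#3)=(3, 0), VC(#4)=(0, 1), own-thread bump on T0 → (4, 1)
merge at #7 (invoked 12): VC(#4)=(0, 1), VC(#6)=(4, 1), own-thread bump on T0 → (5, 1)
target: VC(#2) = (2, 0)

(2, 0)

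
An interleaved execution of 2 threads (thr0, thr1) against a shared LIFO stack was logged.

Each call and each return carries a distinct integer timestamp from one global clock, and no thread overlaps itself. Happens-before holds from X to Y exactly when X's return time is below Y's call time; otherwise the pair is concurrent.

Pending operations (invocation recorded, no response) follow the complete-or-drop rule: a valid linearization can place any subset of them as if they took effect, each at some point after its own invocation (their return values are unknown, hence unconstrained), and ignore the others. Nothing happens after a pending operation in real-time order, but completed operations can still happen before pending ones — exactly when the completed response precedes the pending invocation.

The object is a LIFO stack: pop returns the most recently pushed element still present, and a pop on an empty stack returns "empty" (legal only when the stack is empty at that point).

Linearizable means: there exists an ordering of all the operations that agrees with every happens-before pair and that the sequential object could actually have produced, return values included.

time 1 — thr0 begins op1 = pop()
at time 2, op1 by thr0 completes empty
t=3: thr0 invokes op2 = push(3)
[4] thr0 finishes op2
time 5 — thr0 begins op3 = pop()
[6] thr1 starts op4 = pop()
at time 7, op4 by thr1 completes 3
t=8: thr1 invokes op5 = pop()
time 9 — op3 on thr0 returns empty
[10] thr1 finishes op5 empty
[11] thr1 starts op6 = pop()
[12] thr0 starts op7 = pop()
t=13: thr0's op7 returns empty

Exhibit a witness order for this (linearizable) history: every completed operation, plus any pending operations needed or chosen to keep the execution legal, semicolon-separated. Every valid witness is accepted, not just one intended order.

1. op1 pop() → empty, leaving stack <>
2. op2 push(3), leaving stack <3>
3. op4 pop() → 3, leaving stack <>
4. op3 pop() → empty, leaving stack <>
5. op5 pop() → empty, leaving stack <>
6. op6 pop() (pending, included), leaving stack <>
7. op7 pop() → empty, leaving stack <>

op1; op2; op4; op3; op5; op6; op7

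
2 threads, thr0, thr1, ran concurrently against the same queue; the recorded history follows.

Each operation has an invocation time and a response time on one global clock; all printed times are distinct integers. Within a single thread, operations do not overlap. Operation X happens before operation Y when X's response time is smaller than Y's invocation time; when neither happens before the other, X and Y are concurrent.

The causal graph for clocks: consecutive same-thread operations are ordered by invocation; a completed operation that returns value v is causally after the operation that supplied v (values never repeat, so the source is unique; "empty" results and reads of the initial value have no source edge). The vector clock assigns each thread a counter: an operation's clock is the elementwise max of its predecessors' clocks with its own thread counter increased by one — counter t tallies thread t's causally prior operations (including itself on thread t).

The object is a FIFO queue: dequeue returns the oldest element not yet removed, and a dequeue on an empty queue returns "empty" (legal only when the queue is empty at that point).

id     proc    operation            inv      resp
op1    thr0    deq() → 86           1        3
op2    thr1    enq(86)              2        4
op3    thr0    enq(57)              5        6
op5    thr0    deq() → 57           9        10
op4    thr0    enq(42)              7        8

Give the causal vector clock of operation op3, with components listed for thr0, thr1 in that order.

(2, 1)

VC(op2, invoked at 2): no causal predecessors; +1 on thr1 → (0, 1)
op1 (invocation 1): componentwise max over VC(op2)=(0, 1), +1 at thr0, giving (1, 1)
op3 (invocation 5): componentwise max over VC(op1)=(1, 1), +1 at thr0, giving (2, 1)
op4 (invocation 7): componentwise max over VC(op3)=(2, 1), +1 at thr0, giving (3, 1)
op5 (invocation 9): componentwise max over VC(op3)=(2, 1), VC(op4)=(3, 1), +1 at thr0, giving (4, 1)
target: VC(op3) = (2, 1)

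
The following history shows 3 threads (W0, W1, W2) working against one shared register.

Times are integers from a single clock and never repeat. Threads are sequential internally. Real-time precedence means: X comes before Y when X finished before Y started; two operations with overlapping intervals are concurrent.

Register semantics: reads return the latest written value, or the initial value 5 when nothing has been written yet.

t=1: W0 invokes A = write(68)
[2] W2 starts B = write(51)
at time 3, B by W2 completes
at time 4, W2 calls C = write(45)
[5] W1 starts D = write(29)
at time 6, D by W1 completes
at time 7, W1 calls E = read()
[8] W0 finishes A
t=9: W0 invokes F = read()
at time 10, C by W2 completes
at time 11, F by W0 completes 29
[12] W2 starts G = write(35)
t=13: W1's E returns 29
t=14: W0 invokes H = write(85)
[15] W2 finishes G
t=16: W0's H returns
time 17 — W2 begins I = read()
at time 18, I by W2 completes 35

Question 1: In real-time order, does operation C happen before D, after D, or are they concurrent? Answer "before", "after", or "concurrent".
Answer: concurrent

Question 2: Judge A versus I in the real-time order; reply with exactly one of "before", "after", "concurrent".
Answer: before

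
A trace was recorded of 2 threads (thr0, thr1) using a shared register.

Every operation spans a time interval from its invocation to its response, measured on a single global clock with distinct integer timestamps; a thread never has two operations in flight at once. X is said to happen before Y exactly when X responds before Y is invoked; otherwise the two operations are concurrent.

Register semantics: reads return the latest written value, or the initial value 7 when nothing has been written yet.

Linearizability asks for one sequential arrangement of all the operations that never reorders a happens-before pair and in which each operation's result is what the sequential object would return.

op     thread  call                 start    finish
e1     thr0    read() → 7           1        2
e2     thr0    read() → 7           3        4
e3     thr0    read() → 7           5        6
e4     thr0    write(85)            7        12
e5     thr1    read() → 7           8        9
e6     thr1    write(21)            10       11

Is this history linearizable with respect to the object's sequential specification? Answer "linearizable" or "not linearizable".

linearizable

a witness: e1, e2, e3, e5, e4, e6
step 1: e1 read() → 7 — value 7
step 2: e2 read() → 7 — value 7
step 3: e3 read() → 7 — value 7
step 4: e5 read() → 7 — value 7
step 5: e4 write(85) — value 85
step 6: e6 write(21) — value 21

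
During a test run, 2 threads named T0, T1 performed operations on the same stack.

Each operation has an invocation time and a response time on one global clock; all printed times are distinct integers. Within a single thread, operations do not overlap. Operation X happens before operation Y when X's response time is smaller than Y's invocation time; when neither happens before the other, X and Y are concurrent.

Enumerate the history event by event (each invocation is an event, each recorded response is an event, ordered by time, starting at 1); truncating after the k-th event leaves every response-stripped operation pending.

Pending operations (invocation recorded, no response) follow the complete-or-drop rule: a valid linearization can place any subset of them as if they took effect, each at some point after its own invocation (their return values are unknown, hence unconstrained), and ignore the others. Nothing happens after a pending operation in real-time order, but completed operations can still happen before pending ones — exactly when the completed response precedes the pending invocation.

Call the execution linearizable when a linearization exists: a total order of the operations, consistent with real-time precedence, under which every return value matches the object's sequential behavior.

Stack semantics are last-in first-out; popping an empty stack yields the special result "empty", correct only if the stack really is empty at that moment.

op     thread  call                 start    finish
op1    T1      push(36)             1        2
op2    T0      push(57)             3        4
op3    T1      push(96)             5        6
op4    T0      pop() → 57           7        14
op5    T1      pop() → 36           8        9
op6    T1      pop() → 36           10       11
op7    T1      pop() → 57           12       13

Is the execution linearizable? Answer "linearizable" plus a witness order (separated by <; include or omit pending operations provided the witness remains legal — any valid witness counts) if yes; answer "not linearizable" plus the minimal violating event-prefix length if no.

already the first 9 events (up to op5's response at time 9) admit no linearization; the first 8 still do
the sole real-time-consistent order of 4 completed operations fails the stack replay
include/drop combinations of the 1 pending operation (op4) were all tried; none helps
take op1, op2, op3, op5 (pending dropped): step 4 already fails, because op5 pop() → 36 cannot occur there

not linearizable — minimal violating prefix: 9 events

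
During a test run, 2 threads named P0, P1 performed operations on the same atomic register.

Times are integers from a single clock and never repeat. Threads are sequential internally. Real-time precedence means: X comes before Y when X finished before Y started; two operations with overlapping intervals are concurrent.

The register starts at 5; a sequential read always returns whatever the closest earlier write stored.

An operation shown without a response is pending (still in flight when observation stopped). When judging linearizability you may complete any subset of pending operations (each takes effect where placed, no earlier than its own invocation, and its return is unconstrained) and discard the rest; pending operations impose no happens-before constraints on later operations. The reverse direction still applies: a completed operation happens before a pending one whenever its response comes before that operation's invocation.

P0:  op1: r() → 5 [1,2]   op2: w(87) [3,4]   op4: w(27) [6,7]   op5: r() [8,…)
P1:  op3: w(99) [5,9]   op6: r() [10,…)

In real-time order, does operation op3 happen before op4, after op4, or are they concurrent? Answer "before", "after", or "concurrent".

op3 spans [5,9], op4 spans [6,7]
the intervals overlap in both directions

concurrent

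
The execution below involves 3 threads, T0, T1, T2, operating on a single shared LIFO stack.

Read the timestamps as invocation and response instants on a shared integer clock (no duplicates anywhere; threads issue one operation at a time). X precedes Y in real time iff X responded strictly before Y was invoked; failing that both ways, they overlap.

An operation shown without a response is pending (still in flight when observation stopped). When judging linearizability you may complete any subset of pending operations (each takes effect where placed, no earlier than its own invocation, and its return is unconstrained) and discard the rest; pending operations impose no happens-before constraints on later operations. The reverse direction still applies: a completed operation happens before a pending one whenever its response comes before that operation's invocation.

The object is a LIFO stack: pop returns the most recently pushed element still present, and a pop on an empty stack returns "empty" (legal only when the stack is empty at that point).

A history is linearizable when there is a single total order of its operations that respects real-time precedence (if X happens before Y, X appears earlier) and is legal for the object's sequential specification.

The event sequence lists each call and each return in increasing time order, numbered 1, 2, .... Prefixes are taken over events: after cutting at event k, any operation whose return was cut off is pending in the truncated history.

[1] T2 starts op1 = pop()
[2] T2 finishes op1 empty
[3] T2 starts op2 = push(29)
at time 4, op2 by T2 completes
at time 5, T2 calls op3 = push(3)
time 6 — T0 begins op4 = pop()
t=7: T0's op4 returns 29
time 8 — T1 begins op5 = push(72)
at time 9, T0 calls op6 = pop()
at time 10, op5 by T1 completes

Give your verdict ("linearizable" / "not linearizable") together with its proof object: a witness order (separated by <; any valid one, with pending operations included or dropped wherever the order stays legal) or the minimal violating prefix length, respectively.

linearizable — witness: op1 < op2 < op4 < op3 < op5

1. op1 pop() → empty, leaving stack <>
2. op2 push(29), leaving stack <29>
3. op4 pop() → 29, leaving stack <>
4. op3 push(3) (pending, included), leaving stack <3>
5. op5 push(72), leaving stack <3,72>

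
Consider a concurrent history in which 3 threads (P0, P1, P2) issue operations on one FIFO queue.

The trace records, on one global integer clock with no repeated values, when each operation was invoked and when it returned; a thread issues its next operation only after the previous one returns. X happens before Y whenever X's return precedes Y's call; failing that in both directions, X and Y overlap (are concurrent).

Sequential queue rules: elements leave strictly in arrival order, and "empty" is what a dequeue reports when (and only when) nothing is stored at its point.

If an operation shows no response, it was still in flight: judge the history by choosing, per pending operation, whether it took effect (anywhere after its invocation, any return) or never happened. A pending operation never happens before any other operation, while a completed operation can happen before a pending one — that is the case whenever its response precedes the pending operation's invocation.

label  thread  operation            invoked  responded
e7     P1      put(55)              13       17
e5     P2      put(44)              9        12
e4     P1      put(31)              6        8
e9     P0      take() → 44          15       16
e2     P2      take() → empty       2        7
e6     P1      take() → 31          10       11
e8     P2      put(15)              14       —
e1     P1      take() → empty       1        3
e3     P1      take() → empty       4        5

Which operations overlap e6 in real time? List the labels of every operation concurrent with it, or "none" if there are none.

e5

overlap test against e6 [10,11]: concurrent iff the interval meets 10..11
e1 [1,3]: before
e2 [2,7]: before
e3 [4,5]: before
e4 [6,8]: before
e5 [9,12]: concurrent
e7 [13,17]: after
e8 [14,…): after
e9 [15,16]: after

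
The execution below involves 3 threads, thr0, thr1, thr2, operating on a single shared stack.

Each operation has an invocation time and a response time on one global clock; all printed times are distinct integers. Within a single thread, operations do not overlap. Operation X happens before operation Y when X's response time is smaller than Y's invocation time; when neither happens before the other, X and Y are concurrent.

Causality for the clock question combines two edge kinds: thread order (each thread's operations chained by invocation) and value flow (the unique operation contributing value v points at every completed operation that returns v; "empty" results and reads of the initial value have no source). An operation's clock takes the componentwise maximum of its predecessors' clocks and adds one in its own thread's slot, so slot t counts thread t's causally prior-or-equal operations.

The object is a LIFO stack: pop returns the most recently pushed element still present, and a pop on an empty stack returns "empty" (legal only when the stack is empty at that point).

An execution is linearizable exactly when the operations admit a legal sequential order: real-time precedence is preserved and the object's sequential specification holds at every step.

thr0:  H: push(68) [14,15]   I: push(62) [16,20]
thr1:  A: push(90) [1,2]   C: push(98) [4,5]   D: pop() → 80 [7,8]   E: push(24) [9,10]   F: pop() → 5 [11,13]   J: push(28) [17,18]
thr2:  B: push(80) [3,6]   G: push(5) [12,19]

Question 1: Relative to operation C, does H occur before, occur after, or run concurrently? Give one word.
H spans [14,15], C spans [4,5]
resp(C)=5 < inv(H)=14

after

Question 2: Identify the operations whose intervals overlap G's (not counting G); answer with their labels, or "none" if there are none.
G runs from 12 to 19; window-overlapping ops are concurrent
A [1,2]: before
B [3,6]: before
C [4,5]: before
D [7,8]: before
E [9,10]: before
F [11,13]: concurrent
H [14,15]: concurrent
I [16,20]: concurrent
J [17,18]: concurrent

F, H, I, J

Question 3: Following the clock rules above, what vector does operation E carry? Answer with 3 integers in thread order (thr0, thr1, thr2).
B (invocation 3): nothing precedes it; thr2's component alone gives (0, 0, 1)
A (invocation 1): nothing precedes it; thr1's component alone gives (0, 1, 0)
H (invocation 14): nothing precedes it; thr0's component alone gives (1, 0, 0)
G (invocation 12): componentwise max over VC(B)=(0, 0, 1), +1 at thr2, giving (0, 0, 2)
C (invocation 4): componentwise max over VC(A)=(0, 1, 0), +1 at thr1, giving (0, 2, 0)
I (invocation 16): componentwise max over VC(H)=(1, 0, 0), +1 at thr0, giving (2, 0, 0)
D (invocation 7): componentwise max over VC(B)=(0, 0, 1), VC(C)=(0, 2, 0), +1 at thr1, giving (0, 3, 1)
E (invocation 9): componentwise max over VC(D)=(0, 3, 1), +1 at thr1, giving (0, 4, 1)
F (invocation 11): componentwise max over VC(E)=(0, 4, 1), VC(G)=(0, 0, 2), +1 at thr1, giving (0, 5, 2)
J (invocation 17): componentwise max over VC(F)=(0, 5, 2), +1 at thr1, giving (0, 6, 2)
target: VC(E) = (0, 4, 1)

(0, 4, 1)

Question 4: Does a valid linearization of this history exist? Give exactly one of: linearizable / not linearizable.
a witness: A, C, B, D, E, G, F, H, I, J
after step 1 (A push(90)): stack <90>
after step 2 (C push(98)): stack <90,98>
after step 3 (B push(80)): stack <90,98,80>
after step 4 (D pop() → 80): stack <90,98>
after step 5 (E push(24)): stack <90,98,24>
after step 6 (G push(5)): stack <90,98,24,5>
after step 7 (F pop() → 5): stack <90,98,24>
after step 8 (H push(68)): stack <90,98,24,68>
after step 9 (I push(62)): stack <90,98,24,68,62>
after step 10 (J push(28)): stack <90,98,24,68,62,28>

linearizable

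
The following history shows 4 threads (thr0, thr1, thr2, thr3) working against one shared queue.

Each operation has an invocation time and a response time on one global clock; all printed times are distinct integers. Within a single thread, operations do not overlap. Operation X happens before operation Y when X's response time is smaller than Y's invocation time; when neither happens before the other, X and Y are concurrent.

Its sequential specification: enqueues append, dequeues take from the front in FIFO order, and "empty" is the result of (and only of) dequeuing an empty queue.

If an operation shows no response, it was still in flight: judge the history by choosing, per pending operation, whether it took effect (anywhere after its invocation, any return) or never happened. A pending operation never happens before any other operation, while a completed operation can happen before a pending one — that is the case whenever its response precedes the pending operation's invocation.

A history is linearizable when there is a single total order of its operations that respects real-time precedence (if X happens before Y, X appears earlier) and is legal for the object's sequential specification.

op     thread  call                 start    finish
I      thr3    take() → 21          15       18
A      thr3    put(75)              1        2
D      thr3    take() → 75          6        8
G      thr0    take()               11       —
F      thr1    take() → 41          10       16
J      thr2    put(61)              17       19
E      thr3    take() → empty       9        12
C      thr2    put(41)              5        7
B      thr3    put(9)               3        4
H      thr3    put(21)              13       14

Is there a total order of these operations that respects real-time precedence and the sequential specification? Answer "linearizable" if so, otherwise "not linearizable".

a witness: A, B, C, D, G, F, E, H, I, J
after step 1 (A put(75)): queue <75>
after step 2 (B put(9)): queue <75,9>
after step 3 (C put(41)): queue <75,9,41>
after step 4 (D take() → 75): queue <9,41>
after step 5 (G take() (pending, included)): queue <41>
after step 6 (F take() → 41): queue <>
after step 7 (E take() → empty): queue <>
after step 8 (H put(21)): queue <21>
after step 9 (I take() → 21): queue <>
after step 10 (J put(61)): queue <61>

linearizable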